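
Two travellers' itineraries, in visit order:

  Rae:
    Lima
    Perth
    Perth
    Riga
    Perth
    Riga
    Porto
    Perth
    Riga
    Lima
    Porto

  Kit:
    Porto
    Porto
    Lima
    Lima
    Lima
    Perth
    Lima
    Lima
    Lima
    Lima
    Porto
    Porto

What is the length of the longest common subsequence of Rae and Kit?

Taking Lima at Rae[1]=Kit[5]; then Perth at Rae[2]=Kit[6]; then Porto at Rae[7]=Kit[11]; then Porto at Rae[11]=Kit[12] gives a common subsequence of length 4, and the DP table's final entry dp[11][12] is also 4, so no common subsequence is longer.

4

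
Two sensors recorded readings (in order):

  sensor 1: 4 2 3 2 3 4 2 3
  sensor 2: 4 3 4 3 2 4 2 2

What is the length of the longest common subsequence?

Match 4 at sensor 1[1]=sensor 2[3], then 3 at sensor 1[3]=sensor 2[4], then 2 at sensor 1[4]=sensor 2[5], then 4 at sensor 1[6]=sensor 2[6], then 2 at sensor 1[7]=sensor 2[8] — 5 values in the same relative order in both. The LCS DP gives dp[8][8] = 5, so this is optimal.

5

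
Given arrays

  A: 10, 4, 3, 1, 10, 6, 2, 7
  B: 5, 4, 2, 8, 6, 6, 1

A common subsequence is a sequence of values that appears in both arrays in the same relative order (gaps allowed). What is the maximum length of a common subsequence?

2

Let dp[i][j] be the LCS length of the first i values of A and the first j values of B. dp[i][j] = dp[i-1][j-1]+1 when the i-th and j-th values match, else max(dp[i-1][j], dp[i][j-1]).
    ·  5  4  2  8  6  6  1
 ·  0  0  0  0  0  0  0  0
10  0  0  0  0  0  0  0  0
 4  0  0  1  1  1  1  1  1
 3  0  0  1  1  1  1  1  1
 1  0  0  1  1  1  1  1  2
10  0  0  1  1  1  1  1  2
 6  0  0  1  1  1  2  2  2
 2  0  0  1  2  2  2  2  2
 7  0  0  1  2  2  2  2  2
dp[8][7] = 2. One LCS (by backtracking along matches): 4, 1.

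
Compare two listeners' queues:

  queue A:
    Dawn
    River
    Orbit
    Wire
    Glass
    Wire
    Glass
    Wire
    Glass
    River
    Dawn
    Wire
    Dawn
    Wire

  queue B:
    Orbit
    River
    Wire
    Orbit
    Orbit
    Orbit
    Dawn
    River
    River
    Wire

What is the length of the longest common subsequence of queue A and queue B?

One common subsequence of length 5: Orbit at queue A[3]=queue B[1] → River at queue A[10]=queue B[2] → Wire at queue A[12]=queue B[3] → Dawn at queue A[13]=queue B[7] → Wire at queue A[14]=queue B[10]. Since dp[14][10] = 5, nothing longer is possible.

5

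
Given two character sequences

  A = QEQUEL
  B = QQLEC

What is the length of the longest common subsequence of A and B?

Taking Q at A[1]=B[1], Q at A[3]=B[2], E at A[5]=B[4] gives a common subsequence of length 3. Since dp[6][5] = 3, nothing longer is possible.

3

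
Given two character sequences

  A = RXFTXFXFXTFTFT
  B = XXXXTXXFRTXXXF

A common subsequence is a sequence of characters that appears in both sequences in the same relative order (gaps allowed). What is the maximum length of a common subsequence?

8

One common subsequence of length 8: X [2,1], then X [5,2], then X [7,3], then X [9,4], then T [10,5], then F [11,8], then T [12,10], then F [13,14]. Since dp[14][14] = 8, nothing longer is possible.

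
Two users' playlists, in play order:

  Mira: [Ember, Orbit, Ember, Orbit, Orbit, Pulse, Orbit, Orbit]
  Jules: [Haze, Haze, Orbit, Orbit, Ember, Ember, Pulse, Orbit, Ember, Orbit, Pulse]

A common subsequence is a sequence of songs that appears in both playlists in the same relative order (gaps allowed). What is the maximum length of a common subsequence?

One common subsequence of length 5: Ember at Mira[1]=Jules[6], then Orbit at Mira[2]=Jules[8], then Ember at Mira[3]=Jules[9], then Orbit at Mira[5]=Jules[10], then Pulse at Mira[6]=Jules[11]. Since dp[8][11] = 5, nothing longer is possible.

5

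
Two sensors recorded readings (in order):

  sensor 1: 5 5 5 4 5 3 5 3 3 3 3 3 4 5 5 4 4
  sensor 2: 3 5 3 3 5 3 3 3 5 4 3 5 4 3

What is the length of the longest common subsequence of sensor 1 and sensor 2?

10

One common subsequence of length 10: 3 at sensor 1[6]=sensor 2[1], then 5 at sensor 1[7]=sensor 2[2], then 3 at sensor 1[8]=sensor 2[3], then 3 at sensor 1[9]=sensor 2[4], then 3 at sensor 1[10]=sensor 2[6], then 3 at sensor 1[11]=sensor 2[7], then 3 at sensor 1[12]=sensor 2[8], then 4 at sensor 1[13]=sensor 2[10], then 5 at sensor 1[15]=sensor 2[12], then 4 at sensor 1[16]=sensor 2[13]. dp[17][14] = 10 confirms this is the maximum.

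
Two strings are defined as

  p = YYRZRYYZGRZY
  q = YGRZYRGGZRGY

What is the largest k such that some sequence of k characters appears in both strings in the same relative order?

7

Let dp[i][j] be the LCS length of the first i characters of p and the first j characters of q. dp[i][j] = dp[i-1][j-1]+1 when the i-th and j-th characters match, else max(dp[i-1][j], dp[i][j-1]).
    ·  Y  G  R  Z  Y  R  G  G  Z  R  G  Y
 ·  0  0  0  0  0  0  0  0  0  0  0  0  0
 Y  0  1  1  1  1  1  1  1  1  1  1  1  1
 Y  0  1  1  1  1  2  2  2  2  2  2  2  2
 R  0  1  1  2  2  2  3  3  3  3  3  3  3
 Z  0  1  1  2  3  3  3  3  3  4  4  4  4
 R  0  1  1  2  3  3  4  4  4  4  5  5  5
 Y  0  1  1  2  3  4  4  4  4  4  5  5  6
 Y  0  1  1  2  3  4  4  4  4  4  5  5  6
 Z  0  1  1  2  3  4  4  4  4  5  5  5  6
 G  0  1  2  2  3  4  4  5  5  5  5  6  6
 R  0  1  2  3  3  4  5  5  5  5  6  6  6
 Z  0  1  2  3  4  4  5  5  5  6  6  6  6
 Y  0  1  2  3  4  5  5  5  5  6  6  6  7
dp[12][12] = 7. One LCS (by backtracking along matches): YYRZRGY.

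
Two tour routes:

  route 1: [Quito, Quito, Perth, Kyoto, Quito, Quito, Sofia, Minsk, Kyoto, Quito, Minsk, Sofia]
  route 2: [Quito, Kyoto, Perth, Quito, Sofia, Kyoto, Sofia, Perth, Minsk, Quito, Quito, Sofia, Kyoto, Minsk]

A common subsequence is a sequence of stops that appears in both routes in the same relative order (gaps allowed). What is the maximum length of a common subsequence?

One common subsequence of length 8: Quito at route 1[1]=route 2[1], then Quito at route 1[2]=route 2[4], then Perth at route 1[3]=route 2[8], then Quito at route 1[5]=route 2[10], then Quito at route 1[6]=route 2[11], then Sofia at route 1[7]=route 2[12], then Kyoto at route 1[9]=route 2[13], then Minsk at route 1[11]=route 2[14], and the DP table's final entry dp[12][14] is also 8, so no common subsequence is longer.

8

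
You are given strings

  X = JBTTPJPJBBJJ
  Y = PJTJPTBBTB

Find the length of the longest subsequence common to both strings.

One common subsequence of length 6: J (X #1, Y #2), T (X #4, Y #3), J (X #6, Y #4), P (X #7, Y #5), B (X #9, Y #8), B (X #10, Y #10). The LCS DP gives dp[12][10] = 6, so this is optimal.

6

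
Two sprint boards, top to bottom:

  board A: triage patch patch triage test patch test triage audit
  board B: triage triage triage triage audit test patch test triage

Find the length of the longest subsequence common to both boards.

6

One common subsequence of length 6: triage at board A[1]=board B[3], then triage at board A[4]=board B[4], then test at board A[5]=board B[6], then patch at board A[6]=board B[7], then test at board A[7]=board B[8], then triage at board A[8]=board B[9], and the DP table's final entry dp[9][9] is also 6, so no common subsequence is longer.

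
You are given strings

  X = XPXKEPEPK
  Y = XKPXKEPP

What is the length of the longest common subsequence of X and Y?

7

Let dp[i][j] be the LCS length of the first i characters of X and the first j characters of Y. dp[i][j] = dp[i-1][j-1]+1 when the i-th and j-th characters match, else max(dp[i-1][j], dp[i][j-1]).
    ·  X  K  P  X  K  E  P  P
 ·  0  0  0  0  0  0  0  0  0
 X  0  1  1  1  1  1  1  1  1
 P  0  1  1  2  2  2  2  2  2
 X  0  1  1  2  3  3  3  3  3
 K  0  1  2  2  3  4  4  4  4
 E  0  1  2  2  3  4  5  5  5
 P  0  1  2  3  3  4  5  6  6
 E  0  1  2  3  3  4  5  6  6
 P  0  1  2  3  3  4  5  6  7
 K  0  1  2  3  3  4  5  6  7
dp[9][8] = 7. One LCS (by backtracking along matches): XPXKEPP.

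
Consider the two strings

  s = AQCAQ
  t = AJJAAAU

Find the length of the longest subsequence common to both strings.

Let dp[i][j] be the LCS length of the first i characters of s and the first j characters of t. dp[i][j] = dp[i-1][j-1]+1 when the i-th and j-th characters match, else max(dp[i-1][j], dp[i][j-1]).
    ·  A  J  J  A  A  A  U
 ·  0  0  0  0  0  0  0  0
 A  0  1  1  1  1  1  1  1
 Q  0  1  1  1  1  1  1  1
 C  0  1  1  1  1  1  1  1
 A  0  1  1  1  2  2  2  2
 Q  0  1  1  1  2  2  2  2
dp[5][7] = 2. One LCS (by backtracking along matches): AA.

2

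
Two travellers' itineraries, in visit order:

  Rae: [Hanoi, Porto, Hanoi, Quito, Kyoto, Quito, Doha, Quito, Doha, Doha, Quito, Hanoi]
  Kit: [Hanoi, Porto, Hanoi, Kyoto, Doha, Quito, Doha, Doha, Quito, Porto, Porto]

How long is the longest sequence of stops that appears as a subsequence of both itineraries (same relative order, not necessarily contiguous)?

9

Match Hanoi at Rae[1]=Kit[1], then Porto at Rae[2]=Kit[2], then Hanoi at Rae[3]=Kit[3], then Kyoto at Rae[5]=Kit[4], then Doha at Rae[7]=Kit[5], then Quito at Rae[8]=Kit[6], then Doha at Rae[9]=Kit[7], then Doha at Rae[10]=Kit[8], then Quito at Rae[11]=Kit[9] — 9 stops in the same relative order in both. The LCS DP gives dp[12][11] = 9, so this is optimal.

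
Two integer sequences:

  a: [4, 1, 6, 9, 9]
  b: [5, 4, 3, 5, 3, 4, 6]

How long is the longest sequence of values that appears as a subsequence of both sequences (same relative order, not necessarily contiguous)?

Let dp[i][j] be the LCS length of the first i values of a and the first j values of b. dp[i][j] = dp[i-1][j-1]+1 when the i-th and j-th values match, else max(dp[i-1][j], dp[i][j-1]).
    ·  5  4  3  5  3  4  6
 ·  0  0  0  0  0  0  0  0
 4  0  0  1  1  1  1  1  1
 1  0  0  1  1  1  1  1  1
 6  0  0  1  1  1  1  1  2
 9  0  0  1  1  1  1  1  2
 9  0  0  1  1  1  1  1  2
dp[5][7] = 2. One LCS (by backtracking along matches): 4, 6.

2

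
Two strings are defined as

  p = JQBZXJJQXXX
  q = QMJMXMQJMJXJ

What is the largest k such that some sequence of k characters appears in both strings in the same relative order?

5

Taking J (p #1, q #3), Q (p #2, q #7), J (p #6, q #8), J (p #7, q #10), X (p #9, q #11) gives a common subsequence of length 5. The LCS DP gives dp[11][12] = 5, so this is optimal.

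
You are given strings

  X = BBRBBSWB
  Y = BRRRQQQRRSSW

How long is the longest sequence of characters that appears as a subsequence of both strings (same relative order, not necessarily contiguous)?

One common subsequence of length 4: B at X[1]=Y[1], R at X[3]=Y[9], S at X[6]=Y[11], W at X[7]=Y[12]. dp[8][12] = 4 confirms this is the maximum.

4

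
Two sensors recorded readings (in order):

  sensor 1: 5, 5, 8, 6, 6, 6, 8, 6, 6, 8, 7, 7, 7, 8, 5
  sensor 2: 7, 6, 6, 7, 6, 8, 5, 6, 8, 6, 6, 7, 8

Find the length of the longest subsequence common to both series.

8

Pick 6 (sensor 1 #4, sensor 2 #3), 6 (sensor 1 #5, sensor 2 #5), 6 (sensor 1 #6, sensor 2 #8), 8 (sensor 1 #7, sensor 2 #9), 6 (sensor 1 #8, sensor 2 #10), 6 (sensor 1 #9, sensor 2 #11), 7 (sensor 1 #13, sensor 2 #12), 8 (sensor 1 #14, sensor 2 #13); all 8 values appear in both, in order. dp[15][13] = 8 confirms this is the maximum.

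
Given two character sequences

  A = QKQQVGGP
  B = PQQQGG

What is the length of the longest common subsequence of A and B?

5

Let dp[i][j] be the LCS length of the first i characters of A and the first j characters of B. dp[i][j] = dp[i-1][j-1]+1 when the i-th and j-th characters match, else max(dp[i-1][j], dp[i][j-1]).
    ·  P  Q  Q  Q  G  G
 ·  0  0  0  0  0  0  0
 Q  0  0  1  1  1  1  1
 K  0  0  1  1  1  1  1
 Q  0  0  1  2  2  2  2
 Q  0  0  1  2  3  3  3
 V  0  0  1  2  3  3  3
 G  0  0  1  2  3  4  4
 G  0  0  1  2  3  4  5
 P  0  1  1  2  3  4  5
dp[8][6] = 5. One LCS (by backtracking along matches): QQQGG.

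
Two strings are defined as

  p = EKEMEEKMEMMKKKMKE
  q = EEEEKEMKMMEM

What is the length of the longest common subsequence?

One common subsequence of length 10: E [1,1] → E [3,2] → E [5,3] → E [6,4] → K [7,5] → E [9,6] → M [10,7] → M [11,9] → M [15,10] → E [17,11]. The LCS DP gives dp[17][12] = 10, so this is optimal.

10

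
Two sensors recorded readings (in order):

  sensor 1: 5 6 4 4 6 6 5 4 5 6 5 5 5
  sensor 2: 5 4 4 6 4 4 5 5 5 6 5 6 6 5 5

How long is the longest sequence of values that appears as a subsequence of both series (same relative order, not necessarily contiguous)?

Match 5 [1,1], then 6 [2,4], then 4 [3,5], then 4 [4,6], then 5 [7,8], then 5 [9,9], then 6 [10,10], then 5 [11,11], then 5 [12,14], then 5 [13,15] — 10 values in the same relative order in both. Since dp[13][15] = 10, nothing longer is possible.

10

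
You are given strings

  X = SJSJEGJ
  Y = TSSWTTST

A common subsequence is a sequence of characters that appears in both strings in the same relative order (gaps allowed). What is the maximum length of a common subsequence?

Let dp[i][j] be the LCS length of the first i characters of X and the first j characters of Y. dp[i][j] = dp[i-1][j-1]+1 when the i-th and j-th characters match, else max(dp[i-1][j], dp[i][j-1]).
    ·  T  S  S  W  T  T  S  T
 ·  0  0  0  0  0  0  0  0  0
 S  0  0  1  1  1  1  1  1  1
 J  0  0  1  1  1  1  1  1  1
 S  0  0  1  2  2  2  2  2  2
 J  0  0  1  2  2  2  2  2  2
 E  0  0  1  2  2  2  2  2  2
 G  0  0  1  2  2  2  2  2  2
 J  0  0  1  2  2  2  2  2  2
dp[7][8] = 2. One LCS (by backtracking along matches): SS.

2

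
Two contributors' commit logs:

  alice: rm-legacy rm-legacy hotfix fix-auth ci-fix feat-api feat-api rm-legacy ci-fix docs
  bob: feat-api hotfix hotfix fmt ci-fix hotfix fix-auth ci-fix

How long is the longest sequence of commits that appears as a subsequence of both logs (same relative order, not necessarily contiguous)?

3

Match hotfix at alice[3]=bob[6] → fix-auth at alice[4]=bob[7] → ci-fix at alice[9]=bob[8] — 3 commits in the same relative order in both. The LCS DP gives dp[10][8] = 3, so this is optimal.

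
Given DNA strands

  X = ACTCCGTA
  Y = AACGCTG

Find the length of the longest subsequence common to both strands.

4

Let dp[i][j] be the LCS length of the first i bases of X and the first j bases of Y. dp[i][j] = dp[i-1][j-1]+1 when the i-th and j-th bases match, else max(dp[i-1][j], dp[i][j-1]).
    ·  A  A  C  G  C  T  G
 ·  0  0  0  0  0  0  0  0
 A  0  1  1  1  1  1  1  1
 C  0  1  1  2  2  2  2  2
 T  0  1  1  2  2  2  3  3
 C  0  1  1  2  2  3  3  3
 C  0  1  1  2  2  3  3  3
 G  0  1  1  2  3  3  3  4
 T  0  1  1  2  3  3  4  4
 A  0  1  2  2  3  3  4  4
dp[8][7] = 4. One LCS (by backtracking along matches): ACTG.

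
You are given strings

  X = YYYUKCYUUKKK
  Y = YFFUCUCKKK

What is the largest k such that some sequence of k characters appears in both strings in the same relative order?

Match Y at X[1]=Y[1], U at X[4]=Y[4], C at X[6]=Y[5], U at X[8]=Y[6], K at X[10]=Y[8], K at X[11]=Y[9], K at X[12]=Y[10] — 7 characters in the same relative order in both. dp[12][10] = 7 confirms this is the maximum.

7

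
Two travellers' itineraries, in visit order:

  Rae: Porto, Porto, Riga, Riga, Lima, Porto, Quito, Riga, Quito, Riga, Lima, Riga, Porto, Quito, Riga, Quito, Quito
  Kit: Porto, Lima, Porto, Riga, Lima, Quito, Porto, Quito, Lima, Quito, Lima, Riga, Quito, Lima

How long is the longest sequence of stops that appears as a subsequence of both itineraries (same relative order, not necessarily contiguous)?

Pick Porto (Rae #1, Kit #1); then Porto (Rae #2, Kit #3); then Riga (Rae #4, Kit #4); then Lima (Rae #5, Kit #5); then Porto (Rae #6, Kit #7); then Quito (Rae #7, Kit #8); then Quito (Rae #9, Kit #10); then Lima (Rae #11, Kit #11); then Riga (Rae #12, Kit #12); then Quito (Rae #14, Kit #13); all 10 stops appear in both, in order. The LCS DP gives dp[17][14] = 10, so this is optimal.

10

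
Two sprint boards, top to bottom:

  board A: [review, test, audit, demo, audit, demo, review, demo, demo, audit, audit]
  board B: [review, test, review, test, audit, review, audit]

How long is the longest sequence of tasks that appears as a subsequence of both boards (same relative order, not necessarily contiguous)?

5

Taking review at board A[1]=board B[3] → test at board A[2]=board B[4] → audit at board A[5]=board B[5] → review at board A[7]=board B[6] → audit at board A[11]=board B[7] gives a common subsequence of length 5. dp[11][7] = 5 confirms this is the maximum.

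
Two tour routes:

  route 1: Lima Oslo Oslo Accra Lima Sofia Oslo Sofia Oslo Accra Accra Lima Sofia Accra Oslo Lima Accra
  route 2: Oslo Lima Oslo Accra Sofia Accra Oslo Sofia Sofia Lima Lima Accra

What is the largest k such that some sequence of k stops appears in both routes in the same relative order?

9

One common subsequence of length 9: Lima at route 1[1]=route 2[2] → Oslo at route 1[3]=route 2[3] → Accra at route 1[4]=route 2[4] → Sofia at route 1[6]=route 2[5] → Oslo at route 1[7]=route 2[7] → Sofia at route 1[8]=route 2[9] → Lima at route 1[12]=route 2[10] → Lima at route 1[16]=route 2[11] → Accra at route 1[17]=route 2[12]. Since dp[17][12] = 9, nothing longer is possible.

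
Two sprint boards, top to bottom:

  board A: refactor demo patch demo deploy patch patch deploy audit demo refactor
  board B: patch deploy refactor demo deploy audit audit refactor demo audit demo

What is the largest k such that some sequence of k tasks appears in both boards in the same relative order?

5

Pick refactor (board A #1, board B #3); then demo (board A #2, board B #4); then demo (board A #4, board B #9); then audit (board A #9, board B #10); then demo (board A #10, board B #11); all 5 tasks appear in both, in order. The LCS DP gives dp[11][11] = 5, so this is optimal.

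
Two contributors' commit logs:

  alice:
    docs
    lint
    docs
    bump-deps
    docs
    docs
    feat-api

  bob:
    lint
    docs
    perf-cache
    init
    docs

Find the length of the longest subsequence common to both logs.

Match lint (alice #2, bob #1) → docs (alice #3, bob #2) → docs (alice #6, bob #5) — 3 commits in the same relative order in both, and the DP table's final entry dp[7][5] is also 3, so no common subsequence is longer.

3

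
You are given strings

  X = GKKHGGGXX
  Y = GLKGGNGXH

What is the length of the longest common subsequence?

6

Let dp[i][j] be the LCS length of the first i characters of X and the first j characters of Y. dp[i][j] = dp[i-1][j-1]+1 when the i-th and j-th characters match, else max(dp[i-1][j], dp[i][j-1]).
    ·  G  L  K  G  G  N  G  X  H
 ·  0  0  0  0  0  0  0  0  0  0
 G  0  1  1  1  1  1  1  1  1  1
 K  0  1  1  2  2  2  2  2  2  2
 K  0  1  1  2  2  2  2  2  2  2
 H  0  1  1  2  2  2  2  2  2  3
 G  0  1  1  2  3  3  3  3  3  3
 G  0  1  1  2  3  4  4  4  4  4
 G  0  1  1  2  3  4  4  5  5  5
 X  0  1  1  2  3  4  4  5  6  6
 X  0  1  1  2  3  4  4  5  6  6
dp[9][9] = 6. One LCS (by backtracking along matches): GKGGGX.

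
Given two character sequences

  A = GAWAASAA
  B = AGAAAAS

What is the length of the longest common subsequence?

5

Let dp[i][j] be the LCS length of the first i characters of A and the first j characters of B. dp[i][j] = dp[i-1][j-1]+1 when the i-th and j-th characters match, else max(dp[i-1][j], dp[i][j-1]).
    ·  A  G  A  A  A  A  S
 ·  0  0  0  0  0  0  0  0
 G  0  0  1  1  1  1  1  1
 A  0  1  1  2  2  2  2  2
 W  0  1  1  2  2  2  2  2
 A  0  1  1  2  3  3  3  3
 A  0  1  1  2  3  4  4  4
 S  0  1  1  2  3  4  4  5
 A  0  1  1  2  3  4  5  5
 A  0  1  1  2  3  4  5  5
dp[8][7] = 5. One LCS (by backtracking along matches): GAAAS.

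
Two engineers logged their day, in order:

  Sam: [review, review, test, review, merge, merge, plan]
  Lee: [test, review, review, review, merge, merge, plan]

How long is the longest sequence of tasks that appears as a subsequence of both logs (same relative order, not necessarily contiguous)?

6

Taking review (Sam #1, Lee #2), review (Sam #2, Lee #3), review (Sam #4, Lee #4), merge (Sam #5, Lee #5), merge (Sam #6, Lee #6), plan (Sam #7, Lee #7) gives a common subsequence of length 6. The LCS DP gives dp[7][7] = 6, so this is optimal.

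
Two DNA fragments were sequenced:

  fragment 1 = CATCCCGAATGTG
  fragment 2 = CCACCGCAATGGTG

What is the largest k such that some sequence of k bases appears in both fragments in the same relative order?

Pick C [1,2], A [2,3], C [4,4], C [5,5], C [6,7], A [8,8], A [9,9], T [10,10], G [11,12], T [12,13], G [13,14]; all 11 bases appear in both, in order. The LCS DP gives dp[13][14] = 11, so this is optimal.

11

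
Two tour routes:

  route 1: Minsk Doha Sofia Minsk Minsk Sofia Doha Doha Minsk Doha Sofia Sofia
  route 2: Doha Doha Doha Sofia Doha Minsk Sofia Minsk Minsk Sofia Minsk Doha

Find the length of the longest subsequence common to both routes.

Taking Minsk at route 1[1]=route 2[6] → Sofia at route 1[3]=route 2[7] → Minsk at route 1[4]=route 2[8] → Minsk at route 1[5]=route 2[9] → Sofia at route 1[6]=route 2[10] → Minsk at route 1[9]=route 2[11] → Doha at route 1[10]=route 2[12] gives a common subsequence of length 7. Since dp[12][12] = 7, nothing longer is possible.

7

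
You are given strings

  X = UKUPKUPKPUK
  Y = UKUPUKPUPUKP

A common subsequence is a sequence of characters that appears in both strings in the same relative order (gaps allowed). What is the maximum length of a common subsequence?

9

One common subsequence of length 9: U (X #1, Y #1); then K (X #2, Y #2); then U (X #3, Y #3); then P (X #4, Y #4); then K (X #5, Y #6); then U (X #6, Y #8); then P (X #7, Y #9); then K (X #8, Y #11); then P (X #9, Y #12). The LCS DP gives dp[11][12] = 9, so this is optimal.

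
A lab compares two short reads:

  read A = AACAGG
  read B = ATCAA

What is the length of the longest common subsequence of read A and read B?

3

Let dp[i][j] be the LCS length of the first i bases of read A and the first j bases of read B. dp[i][j] = dp[i-1][j-1]+1 when the i-th and j-th bases match, else max(dp[i-1][j], dp[i][j-1]).
    ·  A  T  C  A  A
 ·  0  0  0  0  0  0
 A  0  1  1  1  1  1
 A  0  1  1  1  2  2
 C  0  1  1  2  2  2
 A  0  1  1  2  3  3
 G  0  1  1  2  3  3
 G  0  1  1  2  3  3
dp[6][5] = 3. One LCS (by backtracking along matches): AAA.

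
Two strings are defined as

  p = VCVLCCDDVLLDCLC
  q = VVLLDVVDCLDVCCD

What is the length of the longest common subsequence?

Taking V at p[1]=q[1]; then V at p[3]=q[2]; then L at p[4]=q[4]; then D at p[7]=q[5]; then D at p[8]=q[8]; then L at p[11]=q[10]; then D at p[12]=q[11]; then C at p[13]=q[13]; then C at p[15]=q[14] gives a common subsequence of length 9. Since dp[15][15] = 9, nothing longer is possible.

9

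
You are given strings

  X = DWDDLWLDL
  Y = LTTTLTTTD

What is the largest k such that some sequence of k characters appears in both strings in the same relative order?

3

One common subsequence of length 3: L at X[5]=Y[1], L at X[7]=Y[5], D at X[8]=Y[9]. Since dp[9][9] = 3, nothing longer is possible.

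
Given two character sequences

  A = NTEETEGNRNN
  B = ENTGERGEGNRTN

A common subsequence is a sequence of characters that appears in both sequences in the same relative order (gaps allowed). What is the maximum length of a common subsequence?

One common subsequence of length 8: N [1,2] → T [2,3] → E [3,5] → E [6,8] → G [7,9] → N [8,10] → R [9,11] → N [11,13], and the DP table's final entry dp[11][13] is also 8, so no common subsequence is longer.

8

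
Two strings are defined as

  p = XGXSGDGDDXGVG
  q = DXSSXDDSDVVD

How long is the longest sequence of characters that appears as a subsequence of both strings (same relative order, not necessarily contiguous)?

One common subsequence of length 6: X (p #1, q #2), then X (p #3, q #5), then D (p #6, q #6), then D (p #8, q #7), then D (p #9, q #9), then V (p #12, q #11), and the DP table's final entry dp[13][12] is also 6, so no common subsequence is longer.

6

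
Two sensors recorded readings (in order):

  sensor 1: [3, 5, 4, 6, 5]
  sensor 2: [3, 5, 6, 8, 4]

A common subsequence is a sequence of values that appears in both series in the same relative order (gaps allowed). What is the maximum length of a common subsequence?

Let dp[i][j] be the LCS length of the first i values of sensor 1 and the first j values of sensor 2. dp[i][j] = dp[i-1][j-1]+1 when the i-th and j-th values match, else max(dp[i-1][j], dp[i][j-1]).
    ·  3  5  6  8  4
 ·  0  0  0  0  0  0
 3  0  1  1  1  1  1
 5  0  1  2  2  2  2
 4  0  1  2  2  2  3
 6  0  1  2  3  3  3
 5  0  1  2  3  3  3
dp[5][5] = 3. One LCS (by backtracking along matches): 3, 5, 4.

3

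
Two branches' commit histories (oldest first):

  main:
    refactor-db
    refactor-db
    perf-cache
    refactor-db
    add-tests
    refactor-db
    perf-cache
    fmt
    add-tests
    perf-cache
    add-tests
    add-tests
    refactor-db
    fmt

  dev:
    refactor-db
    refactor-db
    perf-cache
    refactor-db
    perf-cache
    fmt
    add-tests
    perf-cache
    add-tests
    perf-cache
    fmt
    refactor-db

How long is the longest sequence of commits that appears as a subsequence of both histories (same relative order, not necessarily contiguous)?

Match refactor-db (main #1, dev #1) → refactor-db (main #2, dev #2) → perf-cache (main #3, dev #3) → refactor-db (main #6, dev #4) → perf-cache (main #7, dev #5) → fmt (main #8, dev #6) → add-tests (main #9, dev #7) → perf-cache (main #10, dev #8) → add-tests (main #11, dev #9) → refactor-db (main #13, dev #12) — 10 commits in the same relative order in both. dp[14][12] = 10 confirms this is the maximum.

10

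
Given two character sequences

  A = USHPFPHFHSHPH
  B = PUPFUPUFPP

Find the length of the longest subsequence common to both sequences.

Match U at A[1]=B[2], P at A[4]=B[3], F at A[5]=B[4], P at A[6]=B[6], F at A[8]=B[8], P at A[12]=B[10] — 6 characters in the same relative order in both. The LCS DP gives dp[13][10] = 6, so this is optimal.

6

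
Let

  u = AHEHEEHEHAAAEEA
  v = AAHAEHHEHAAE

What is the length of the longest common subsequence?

10

Pick A (u #1, v #2), then H (u #2, v #3), then E (u #3, v #5), then H (u #4, v #6), then H (u #7, v #7), then E (u #8, v #8), then H (u #9, v #9), then A (u #11, v #10), then A (u #12, v #11), then E (u #14, v #12); all 10 characters appear in both, in order. Since dp[15][12] = 10, nothing longer is possible.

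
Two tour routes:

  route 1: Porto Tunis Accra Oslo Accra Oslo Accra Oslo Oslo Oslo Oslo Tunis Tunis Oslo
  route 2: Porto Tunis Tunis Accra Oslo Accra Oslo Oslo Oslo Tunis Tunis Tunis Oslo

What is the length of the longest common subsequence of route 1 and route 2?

11

Pick Porto (route 1 #1, route 2 #1); then Tunis (route 1 #2, route 2 #3); then Accra (route 1 #3, route 2 #4); then Oslo (route 1 #4, route 2 #5); then Accra (route 1 #5, route 2 #6); then Oslo (route 1 #6, route 2 #7); then Oslo (route 1 #8, route 2 #8); then Oslo (route 1 #9, route 2 #9); then Tunis (route 1 #12, route 2 #11); then Tunis (route 1 #13, route 2 #12); then Oslo (route 1 #14, route 2 #13); all 11 stops appear in both, in order. dp[14][13] = 11 confirms this is the maximum.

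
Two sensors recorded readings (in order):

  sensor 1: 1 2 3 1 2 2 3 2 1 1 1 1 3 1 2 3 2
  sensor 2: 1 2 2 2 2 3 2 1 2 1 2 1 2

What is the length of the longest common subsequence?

10

Pick 1 at sensor 1[1]=sensor 2[1] → 2 at sensor 1[2]=sensor 2[3] → 2 at sensor 1[5]=sensor 2[4] → 2 at sensor 1[6]=sensor 2[5] → 3 at sensor 1[7]=sensor 2[6] → 2 at sensor 1[8]=sensor 2[7] → 1 at sensor 1[9]=sensor 2[8] → 1 at sensor 1[10]=sensor 2[10] → 1 at sensor 1[14]=sensor 2[12] → 2 at sensor 1[17]=sensor 2[13]; all 10 values appear in both, in order. The LCS DP gives dp[17][13] = 10, so this is optimal.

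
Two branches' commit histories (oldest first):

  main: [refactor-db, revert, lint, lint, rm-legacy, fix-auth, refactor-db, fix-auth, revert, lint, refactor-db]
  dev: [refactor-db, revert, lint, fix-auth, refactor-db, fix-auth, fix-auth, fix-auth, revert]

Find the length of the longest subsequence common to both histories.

7

Taking refactor-db (main #1, dev #1) → revert (main #2, dev #2) → lint (main #4, dev #3) → fix-auth (main #6, dev #4) → refactor-db (main #7, dev #5) → fix-auth (main #8, dev #8) → revert (main #9, dev #9) gives a common subsequence of length 7, and the DP table's final entry dp[11][9] is also 7, so no common subsequence is longer.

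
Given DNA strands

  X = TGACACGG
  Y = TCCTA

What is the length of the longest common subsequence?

Let dp[i][j] be the LCS length of the first i bases of X and the first j bases of Y. dp[i][j] = dp[i-1][j-1]+1 when the i-th and j-th bases match, else max(dp[i-1][j], dp[i][j-1]).
    ·  T  C  C  T  A
 ·  0  0  0  0  0  0
 T  0  1  1  1  1  1
 G  0  1  1  1  1  1
 A  0  1  1  1  1  2
 C  0  1  2  2  2  2
 A  0  1  2  2  2  3
 C  0  1  2  3  3  3
 G  0  1  2  3  3  3
 G  0  1  2  3  3  3
dp[8][5] = 3. One LCS (by backtracking along matches): TCA.

3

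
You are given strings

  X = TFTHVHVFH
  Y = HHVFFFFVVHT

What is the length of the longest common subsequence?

Let dp[i][j] be the LCS length of the first i characters of X and the first j characters of Y. dp[i][j] = dp[i-1][j-1]+1 when the i-th and j-th characters match, else max(dp[i-1][j], dp[i][j-1]).
    ·  H  H  V  F  F  F  F  V  V  H  T
 ·  0  0  0  0  0  0  0  0  0  0  0  0
 T  0  0  0  0  0  0  0  0  0  0  0  1
 F  0  0  0  0  1  1  1  1  1  1  1  1
 T  0  0  0  0  1  1  1  1  1  1  1  2
 H  0  1  1  1  1  1  1  1  1  1  2  2
 V  0  1  1  2  2  2  2  2  2  2  2  2
 H  0  1  2  2  2  2  2  2  2  2  3  3
 V  0  1  2  3  3  3  3  3  3  3  3  3
 F  0  1  2  3  4  4  4  4  4  4  4  4
 H  0  1  2  3  4  4  4  4  4  4  5  5
dp[9][11] = 5. One LCS (by backtracking along matches): HHVFH.

5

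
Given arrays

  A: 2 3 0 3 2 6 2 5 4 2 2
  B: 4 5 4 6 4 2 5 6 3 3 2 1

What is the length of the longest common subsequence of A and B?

4

Let dp[i][j] be the LCS length of the first i values of A and the first j values of B. dp[i][j] = dp[i-1][j-1]+1 when the i-th and j-th values match, else max(dp[i-1][j], dp[i][j-1]).
    ·  4  5  4  6  4  2  5  6  3  3  2  1
 ·  0  0  0  0  0  0  0  0  0  0  0  0  0
 2  0  0  0  0  0  0  1  1  1  1  1  1  1
 3  0  0  0  0  0  0  1  1  1  2  2  2  2
 0  0  0  0  0  0  0  1  1  1  2  2  2  2
 3  0  0  0  0  0  0  1  1  1  2  3  3  3
 2  0  0  0  0  0  0  1  1  1  2  3  4  4
 6  0  0  0  0  1  1  1  1  2  2  3  4  4
 2  0  0  0  0  1  1  2  2  2  2  3  4  4
 5  0  0  1  1  1  1  2  3  3  3  3  4  4
 4  0  1  1  2  2  2  2  3  3  3  3  4  4
 2  0  1  1  2  2  2  3  3  3  3  3  4  4
 2  0  1  1  2  2  2  3  3  3  3  3  4  4
dp[11][12] = 4. One LCS (by backtracking along matches): 2, 3, 3, 2.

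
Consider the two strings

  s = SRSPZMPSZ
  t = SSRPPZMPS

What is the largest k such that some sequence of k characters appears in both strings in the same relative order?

Let dp[i][j] be the LCS length of the first i characters of s and the first j characters of t. dp[i][j] = dp[i-1][j-1]+1 when the i-th and j-th characters match, else max(dp[i-1][j], dp[i][j-1]).
    ·  S  S  R  P  P  Z  M  P  S
 ·  0  0  0  0  0  0  0  0  0  0
 S  0  1  1  1  1  1  1  1  1  1
 R  0  1  1  2  2  2  2  2  2  2
 S  0  1  2  2  2  2  2  2  2  3
 P  0  1  2  2  3  3  3  3  3  3
 Z  0  1  2  2  3  3  4  4  4  4
 M  0  1  2  2  3  3  4  5  5  5
 P  0  1  2  2  3  4  4  5  6  6
 S  0  1  2  2  3  4  4  5  6  7
 Z  0  1  2  2  3  4  5  5  6  7
dp[9][9] = 7. One LCS (by backtracking along matches): SRPZMPS.

7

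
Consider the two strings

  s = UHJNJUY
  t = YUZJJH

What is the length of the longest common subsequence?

Match U [1,2] → J [3,4] → J [5,5] — 3 characters in the same relative order in both, and the DP table's final entry dp[7][6] is also 3, so no common subsequence is longer.

3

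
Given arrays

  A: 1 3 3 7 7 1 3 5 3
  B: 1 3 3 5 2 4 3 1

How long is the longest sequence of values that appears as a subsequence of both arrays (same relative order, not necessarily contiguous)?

Taking 1 [1,1], then 3 [3,2], then 3 [7,3], then 5 [8,4], then 3 [9,7] gives a common subsequence of length 5, and the DP table's final entry dp[9][8] is also 5, so no common subsequence is longer.

5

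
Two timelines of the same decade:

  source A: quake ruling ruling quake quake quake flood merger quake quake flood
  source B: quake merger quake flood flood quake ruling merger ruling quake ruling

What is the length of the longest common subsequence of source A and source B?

5

Taking quake [1,1]; then quake [4,3]; then quake [5,6]; then merger [8,8]; then quake [9,10] gives a common subsequence of length 5, and the DP table's final entry dp[11][11] is also 5, so no common subsequence is longer.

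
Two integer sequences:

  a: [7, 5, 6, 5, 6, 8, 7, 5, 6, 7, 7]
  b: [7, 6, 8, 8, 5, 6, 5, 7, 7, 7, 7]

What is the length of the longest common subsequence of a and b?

7

One common subsequence of length 7: 7 at a[1]=b[1]; then 5 at a[2]=b[5]; then 6 at a[3]=b[6]; then 5 at a[4]=b[7]; then 7 at a[7]=b[9]; then 7 at a[10]=b[10]; then 7 at a[11]=b[11]. dp[11][11] = 7 confirms this is the maximum.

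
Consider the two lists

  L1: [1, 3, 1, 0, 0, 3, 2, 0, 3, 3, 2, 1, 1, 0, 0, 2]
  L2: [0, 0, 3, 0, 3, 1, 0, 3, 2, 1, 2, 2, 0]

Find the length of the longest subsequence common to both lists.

9

One common subsequence of length 9: 0 at L1[4]=L2[1]; then 0 at L1[5]=L2[2]; then 3 at L1[6]=L2[3]; then 0 at L1[8]=L2[4]; then 3 at L1[9]=L2[5]; then 3 at L1[10]=L2[8]; then 2 at L1[11]=L2[9]; then 1 at L1[12]=L2[10]; then 0 at L1[15]=L2[13]. Since dp[16][13] = 9, nothing longer is possible.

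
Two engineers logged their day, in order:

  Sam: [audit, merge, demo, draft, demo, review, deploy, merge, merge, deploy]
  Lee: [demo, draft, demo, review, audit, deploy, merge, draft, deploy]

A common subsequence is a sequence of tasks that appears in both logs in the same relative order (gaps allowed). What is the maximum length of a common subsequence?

Pick demo at Sam[3]=Lee[1], then draft at Sam[4]=Lee[2], then demo at Sam[5]=Lee[3], then review at Sam[6]=Lee[4], then deploy at Sam[7]=Lee[6], then merge at Sam[8]=Lee[7], then deploy at Sam[10]=Lee[9]; all 7 tasks appear in both, in order, and the DP table's final entry dp[10][9] is also 7, so no common subsequence is longer.

7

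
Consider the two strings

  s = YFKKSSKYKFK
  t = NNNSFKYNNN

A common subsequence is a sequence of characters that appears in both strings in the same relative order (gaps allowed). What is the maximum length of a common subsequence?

Let dp[i][j] be the LCS length of the first i characters of s and the first j characters of t. dp[i][j] = dp[i-1][j-1]+1 when the i-th and j-th characters match, else max(dp[i-1][j], dp[i][j-1]).
    ·  N  N  N  S  F  K  Y  N  N  N
 ·  0  0  0  0  0  0  0  0  0  0  0
 Y  0  0  0  0  0  0  0  1  1  1  1
 F  0  0  0  0  0  1  1  1  1  1  1
 K  0  0  0  0  0  1  2  2  2  2  2
 K  0  0  0  0  0  1  2  2  2  2  2
 S  0  0  0  0  1  1  2  2  2  2  2
 S  0  0  0  0  1  1  2  2  2  2  2
 K  0  0  0  0  1  1  2  2  2  2  2
 Y  0  0  0  0  1  1  2  3  3  3  3
 K  0  0  0  0  1  1  2  3  3  3  3
 F  0  0  0  0  1  2  2  3  3  3  3
 K  0  0  0  0  1  2  3  3  3  3  3
dp[11][10] = 3. One LCS (by backtracking along matches): FKY.

3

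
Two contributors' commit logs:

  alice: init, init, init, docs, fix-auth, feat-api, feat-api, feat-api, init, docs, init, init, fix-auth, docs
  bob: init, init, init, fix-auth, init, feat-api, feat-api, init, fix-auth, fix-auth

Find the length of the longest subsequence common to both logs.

8

Pick init [1,1], init [2,2], init [3,3], fix-auth [5,4], feat-api [7,6], feat-api [8,7], init [9,8], fix-auth [13,10]; all 8 commits appear in both, in order. The LCS DP gives dp[14][10] = 8, so this is optimal.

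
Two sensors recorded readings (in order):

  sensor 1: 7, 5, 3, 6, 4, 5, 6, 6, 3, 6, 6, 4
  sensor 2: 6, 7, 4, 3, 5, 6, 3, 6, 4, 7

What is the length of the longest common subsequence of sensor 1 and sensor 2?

7

Let dp[i][j] be the LCS length of the first i values of sensor 1 and the first j values of sensor 2. dp[i][j] = dp[i-1][j-1]+1 when the i-th and j-th values match, else max(dp[i-1][j], dp[i][j-1]).
    ·  6  7  4  3  5  6  3  6  4  7
 ·  0  0  0  0  0  0  0  0  0  0  0
 7  0  0  1  1  1  1  1  1  1  1  1
 5  0  0  1  1  1  2  2  2  2  2  2
 3  0  0  1  1  2  2  2  3  3  3  3
 6  0  1  1  1  2  2  3  3  4  4  4
 4  0  1  1  2  2  2  3  3  4  5  5
 5  0  1  1  2  2  3  3  3  4  5  5
 6  0  1  1  2  2  3  4  4  4  5  5
 6  0  1  1  2  2  3  4  4  5  5  5
 3  0  1  1  2  3  3  4  5  5  5  5
 6  0  1  1  2  3  3  4  5  6  6  6
 6  0  1  1  2  3  3  4  5  6  6  6
 4  0  1  1  2  3  3  4  5  6  7  7
dp[12][10] = 7. One LCS (by backtracking along matches): 7, 3, 5, 6, 3, 6, 4.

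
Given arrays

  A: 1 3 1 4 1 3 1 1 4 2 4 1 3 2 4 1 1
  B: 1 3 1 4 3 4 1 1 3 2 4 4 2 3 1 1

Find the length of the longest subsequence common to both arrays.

One common subsequence of length 12: 1 [1,1], 3 [2,2], 1 [3,3], 4 [4,4], 3 [6,5], 1 [7,7], 1 [8,8], 4 [9,12], 2 [10,13], 3 [13,14], 1 [16,15], 1 [17,16]. Since dp[17][16] = 12, nothing longer is possible.

12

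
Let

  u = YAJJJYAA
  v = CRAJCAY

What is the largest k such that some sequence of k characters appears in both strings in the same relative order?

3

Let dp[i][j] be the LCS length of the first i characters of u and the first j characters of v. dp[i][j] = dp[i-1][j-1]+1 when the i-th and j-th characters match, else max(dp[i-1][j], dp[i][j-1]).
    ·  C  R  A  J  C  A  Y
 ·  0  0  0  0  0  0  0  0
 Y  0  0  0  0  0  0  0  1
 A  0  0  0  1  1  1  1  1
 J  0  0  0  1  2  2  2  2
 J  0  0  0  1  2  2  2  2
 J  0  0  0  1  2  2  2  2
 Y  0  0  0  1  2  2  2  3
 A  0  0  0  1  2  2  3  3
 A  0  0  0  1  2  2  3  3
dp[8][7] = 3. One LCS (by backtracking along matches): AJY.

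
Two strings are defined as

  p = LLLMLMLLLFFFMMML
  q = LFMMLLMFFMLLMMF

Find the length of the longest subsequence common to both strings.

Match L [1,1], M [4,3], M [6,4], L [7,5], L [8,6], F [11,8], F [12,9], M [13,10], M [14,13], M [15,14] — 10 characters in the same relative order in both. dp[16][15] = 10 confirms this is the maximum.

10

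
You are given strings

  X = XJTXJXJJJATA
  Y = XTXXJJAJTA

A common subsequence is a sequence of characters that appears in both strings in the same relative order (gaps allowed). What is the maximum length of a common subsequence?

Pick X at X[1]=Y[1], then T at X[3]=Y[2], then X at X[4]=Y[3], then X at X[6]=Y[4], then J at X[7]=Y[5], then J at X[8]=Y[6], then J at X[9]=Y[8], then T at X[11]=Y[9], then A at X[12]=Y[10]; all 9 characters appear in both, in order. The LCS DP gives dp[12][10] = 9, so this is optimal.

9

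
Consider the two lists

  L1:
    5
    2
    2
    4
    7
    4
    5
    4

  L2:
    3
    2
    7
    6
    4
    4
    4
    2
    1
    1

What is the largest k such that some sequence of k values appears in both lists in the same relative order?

4

Pick 2 at L1[2]=L2[2], then 4 at L1[4]=L2[5], then 4 at L1[6]=L2[6], then 4 at L1[8]=L2[7]; all 4 values appear in both, in order. dp[8][10] = 4 confirms this is the maximum.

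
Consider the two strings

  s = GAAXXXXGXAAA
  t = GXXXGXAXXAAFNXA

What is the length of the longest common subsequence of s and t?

9

Taking G (s #1, t #1), then X (s #4, t #3), then X (s #5, t #4), then X (s #6, t #6), then X (s #7, t #8), then X (s #9, t #9), then A (s #10, t #10), then A (s #11, t #11), then A (s #12, t #15) gives a common subsequence of length 9. Since dp[12][15] = 9, nothing longer is possible.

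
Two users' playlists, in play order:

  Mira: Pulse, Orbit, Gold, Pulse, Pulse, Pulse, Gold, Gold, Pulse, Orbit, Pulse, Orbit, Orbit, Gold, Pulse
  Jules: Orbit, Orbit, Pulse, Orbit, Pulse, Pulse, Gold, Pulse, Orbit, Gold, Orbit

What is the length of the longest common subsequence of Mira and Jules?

Taking Pulse at Mira[1]=Jules[3] → Orbit at Mira[2]=Jules[4] → Pulse at Mira[5]=Jules[5] → Pulse at Mira[6]=Jules[6] → Gold at Mira[8]=Jules[7] → Pulse at Mira[9]=Jules[8] → Orbit at Mira[10]=Jules[9] → Orbit at Mira[13]=Jules[11] gives a common subsequence of length 8. Since dp[15][11] = 8, nothing longer is possible.

8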